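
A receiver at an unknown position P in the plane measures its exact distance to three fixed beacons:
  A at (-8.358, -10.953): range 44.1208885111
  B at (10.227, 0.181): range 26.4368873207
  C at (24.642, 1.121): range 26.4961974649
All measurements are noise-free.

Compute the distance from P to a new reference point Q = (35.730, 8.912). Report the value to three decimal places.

eq1: (x + 8.358)² + (y + 10.953)² = 44.1208885111²
eq2: (x − 10.227)² + (y − 0.181)² = 26.4368873207²
eq3: (x − 24.642)² + (y − 1.121)² = 26.4961974649²
eq3−eq1, eq3−eq2 (x²,y² cancel):
  -66.000·x − 24.148·y = -1663.264755
  -28.830·x − 1.880·y = -500.721046
det = -66.000·-1.880 − -24.148·-28.830 = -572.106840
x = (-1663.264755·-1.880 − -24.148·-500.721046) / -572.106840 = 15.669231
y = (-66.000·-500.721046 − -1663.264755·-28.830) / -572.106840 = 26.051662
|P − Q| = √((15.669231 − 35.730)² + (26.051662 − 8.912)²) = 26.385649

26.386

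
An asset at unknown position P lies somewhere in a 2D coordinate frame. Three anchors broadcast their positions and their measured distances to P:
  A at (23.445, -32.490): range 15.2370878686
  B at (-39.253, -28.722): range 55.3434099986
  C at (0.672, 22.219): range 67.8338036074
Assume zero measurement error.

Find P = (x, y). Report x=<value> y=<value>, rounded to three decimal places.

x=13.846 y=-44.323

eq1: (x − 23.445)² + (y + 32.490)² = 15.2370878686²
eq2: (x + 39.253)² + (y + 28.722)² = 55.3434099986²
eq3: (x − 0.672)² + (y − 22.219)² = 67.8338036074²
eq2−eq1, eq2−eq3 (x²,y² cancel):
  125.396·x − 7.536·y = 2070.241016
  79.850·x + 101.882·y = -3410.147630
det = 125.396·101.882 − -7.536·79.850 = 13377.344872
x = (2070.241016·101.882 − -7.536·-3410.147630) / 13377.344872 = 13.845903
y = (125.396·-3410.147630 − 2070.241016·79.850) / 13377.344872 = -44.323266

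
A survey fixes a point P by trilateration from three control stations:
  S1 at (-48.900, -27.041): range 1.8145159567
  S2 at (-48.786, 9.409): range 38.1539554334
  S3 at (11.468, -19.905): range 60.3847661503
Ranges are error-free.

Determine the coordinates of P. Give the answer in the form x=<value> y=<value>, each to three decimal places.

eq1: (x + 48.900)² + (y + 27.041)² = 1.8145159567²
eq2: (x + 48.786)² + (y − 9.409)² = 38.1539554334²
eq3: (x − 11.468)² + (y + 19.905)² = 60.3847661503²
eq1−eq3, eq1−eq2 (x²,y² cancel):
  120.736·x + 14.272·y = -6237.729147
  0.228·x + 72.900·y = -2106.254451
det = 120.736·72.900 − 14.272·0.228 = 8798.400384
x = (-6237.729147·72.900 − 14.272·-2106.254451) / 8798.400384 = -48.266727
y = (120.736·-2106.254451 − -6237.729147·0.228) / 8798.400384 = -28.741422

x=-48.267 y=-28.741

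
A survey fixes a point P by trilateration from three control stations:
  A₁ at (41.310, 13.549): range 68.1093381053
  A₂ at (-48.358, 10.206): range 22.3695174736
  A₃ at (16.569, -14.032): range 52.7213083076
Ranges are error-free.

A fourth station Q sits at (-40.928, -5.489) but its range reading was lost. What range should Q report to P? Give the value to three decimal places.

25.751

eq1: (x − 41.310)² + (y − 13.549)² = 68.1093381053²
eq2: (x + 48.358)² + (y − 10.206)² = 22.3695174736²
eq3: (x − 16.569)² + (y + 14.032)² = 52.7213083076²
eq1−eq2, eq1−eq3 (x²,y² cancel):
  -179.336·x − 6.686·y = 4691.053724
  -49.482·x − 55.162·y = 440.682871
det = -179.336·-55.162 − -6.686·-49.482 = 9561.695780
x = (4691.053724·-55.162 − -6.686·440.682871) / 9561.695780 = -26.754825
y = (-179.336·440.682871 − 4691.053724·-49.482) / 9561.695780 = 16.011011
|P − Q| = √((-26.754825 − -40.928)² + (16.011011 − -5.489)²) = 25.751298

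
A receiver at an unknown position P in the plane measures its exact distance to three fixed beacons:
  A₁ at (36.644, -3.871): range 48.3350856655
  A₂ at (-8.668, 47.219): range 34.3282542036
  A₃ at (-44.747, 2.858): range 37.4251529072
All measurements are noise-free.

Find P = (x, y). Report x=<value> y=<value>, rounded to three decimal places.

x=-8.692 y=12.891

eq1: (x − 36.644)² + (y + 3.871)² = 48.3350856655²
eq2: (x + 8.668)² + (y − 47.219)² = 34.3282542036²
eq3: (x + 44.747)² + (y − 2.858)² = 37.4251529072²
eq1−eq3, eq1−eq2 (x²,y² cancel):
  -162.782·x + 13.458·y = 1588.333232
  -90.624·x + 102.180·y = 2104.852278
det = -162.782·102.180 − 13.458·-90.624 = -15413.446968
x = (1588.333232·102.180 − 13.458·2104.852278) / -15413.446968 = -8.691683
y = (-162.782·2104.852278 − 1588.333232·-90.624) / -15413.446968 = 12.890754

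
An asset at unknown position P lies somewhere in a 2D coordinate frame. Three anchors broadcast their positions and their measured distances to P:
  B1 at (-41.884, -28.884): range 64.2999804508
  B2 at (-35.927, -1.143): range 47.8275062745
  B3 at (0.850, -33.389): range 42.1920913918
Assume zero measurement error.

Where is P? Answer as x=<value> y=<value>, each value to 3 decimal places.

x=11.106 y=7.538

eq1: (x + 41.884)² + (y + 28.884)² = 64.2999804508²
eq2: (x + 35.927)² + (y + 1.143)² = 47.8275062745²
eq3: (x − 0.850)² + (y + 33.389)² = 42.1920913918²
eq1−eq3, eq1−eq2 (x²,y² cancel):
  85.468·x − 9.010·y = 881.307819
  11.914·x + 55.482·y = 550.517996
det = 85.468·55.482 − -9.010·11.914 = 4849.280716
x = (881.307819·55.482 − -9.010·550.517996) / 4849.280716 = 11.106160
y = (85.468·550.517996 − 881.307819·11.914) / 4849.280716 = 7.537565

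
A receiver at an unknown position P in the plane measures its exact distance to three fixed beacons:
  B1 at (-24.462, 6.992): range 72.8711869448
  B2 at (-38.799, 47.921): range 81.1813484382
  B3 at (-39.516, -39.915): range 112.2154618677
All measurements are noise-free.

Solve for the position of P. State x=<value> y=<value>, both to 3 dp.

eq1: (x + 24.462)² + (y − 6.992)² = 72.8711869448²
eq2: (x + 38.799)² + (y − 47.921)² = 81.1813484382²
eq3: (x + 39.516)² + (y + 39.915)² = 112.2154618677²
eq1−eq3, eq1−eq2 (x²,y² cancel):
  -30.108·x − 93.814·y = -4774.656022
  -28.674·x + 81.858·y = 1874.305686
det = -30.108·81.858 − -93.814·-28.674 = -5154.603300
x = (-4774.656022·81.858 − -93.814·1874.305686) / -5154.603300 = 41.711780
y = (-30.108·1874.305686 − -4774.656022·-28.674) / -5154.603300 = 37.508237

x=41.712 y=37.508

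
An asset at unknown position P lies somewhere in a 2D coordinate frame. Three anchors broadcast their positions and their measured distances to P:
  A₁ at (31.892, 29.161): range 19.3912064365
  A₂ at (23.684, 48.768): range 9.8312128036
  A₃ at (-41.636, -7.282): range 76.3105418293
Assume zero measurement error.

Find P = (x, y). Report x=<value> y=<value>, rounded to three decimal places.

eq1: (x − 31.892)² + (y − 29.161)² = 19.3912064365²
eq2: (x − 23.684)² + (y − 48.768)² = 9.8312128036²
eq3: (x + 41.636)² + (y + 7.282)² = 76.3105418293²
eq3−eq2, eq3−eq1 (x²,y² cancel):
  130.640·x + 112.100·y = 6879.311709
  147.056·x + 72.886·y = 5528.159472
det = 130.640·72.886 − 112.100·147.056 = -6963.150560
x = (6879.311709·72.886 − 112.100·5528.159472) / -6963.150560 = 16.989603
y = (130.640·5528.159472 − 6879.311709·147.056) / -6963.150560 = 41.568153

x=16.990 y=41.568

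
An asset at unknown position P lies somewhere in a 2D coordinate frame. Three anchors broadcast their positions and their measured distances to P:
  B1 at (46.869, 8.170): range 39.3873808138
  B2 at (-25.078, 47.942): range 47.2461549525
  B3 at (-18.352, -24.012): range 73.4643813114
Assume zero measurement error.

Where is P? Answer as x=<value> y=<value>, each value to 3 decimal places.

x=21.101 y=37.959

eq1: (x − 46.869)² + (y − 8.170)² = 39.3873808138²
eq2: (x + 25.078)² + (y − 47.942)² = 47.2461549525²
eq3: (x + 18.352)² + (y + 24.012)² = 73.4643813114²
eq1−eq3, eq1−eq2 (x²,y² cancel):
  -130.442·x − 64.364·y = -5195.729567
  -143.894·x + 79.544·y = -16.944003
det = -130.442·79.544 − -64.364·-143.894 = -19637.471864
x = (-5195.729567·79.544 − -64.364·-16.944003) / -19637.471864 = 21.101479
y = (-130.442·-16.944003 − -5195.729567·-143.894) / -19637.471864 = 37.959270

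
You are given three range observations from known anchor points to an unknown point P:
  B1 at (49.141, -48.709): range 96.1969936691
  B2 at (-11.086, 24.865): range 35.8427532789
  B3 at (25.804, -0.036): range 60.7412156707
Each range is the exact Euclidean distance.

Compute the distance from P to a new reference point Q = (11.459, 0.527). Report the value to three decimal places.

46.431

eq1: (x − 49.141)² + (y + 48.709)² = 96.1969936691²
eq2: (x + 11.086)² + (y − 24.865)² = 35.8427532789²
eq3: (x − 25.804)² + (y + 0.036)² = 60.7412156707²
eq3−eq1, eq3−eq2 (x²,y² cancel):
  46.674·x − 97.346·y = -1442.809460
  -73.780·x + 49.802·y = 2480.112228
det = 46.674·49.802 − -97.346·-73.780 = -4857.729332
x = (-1442.809460·49.802 − -97.346·2480.112228) / -4857.729332 = -34.908122
y = (46.674·2480.112228 − -1442.809460·-73.780) / -4857.729332 = -1.915767
|P − Q| = √((-34.908122 − 11.459)² + (-1.915767 − 0.527)²) = 46.431424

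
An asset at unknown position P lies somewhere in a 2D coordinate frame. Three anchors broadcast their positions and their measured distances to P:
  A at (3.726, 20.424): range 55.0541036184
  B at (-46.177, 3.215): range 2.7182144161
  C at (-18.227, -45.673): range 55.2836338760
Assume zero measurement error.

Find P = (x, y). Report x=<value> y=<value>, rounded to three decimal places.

eq1: (x − 3.726)² + (y − 20.424)² = 55.0541036184²
eq2: (x + 46.177)² + (y − 3.215)² = 2.7182144161²
eq3: (x + 18.227)² + (y + 45.673)² = 55.2836338760²
eq2−eq1, eq2−eq3 (x²,y² cancel):
  99.806·x + 34.418·y = -4735.194338
  55.900·x − 97.776·y = -2773.296581
det = 99.806·-97.776 − 34.418·55.900 = -11682.597656
x = (-4735.194338·-97.776 − 34.418·-2773.296581) / -11682.597656 = -47.800986
y = (99.806·-2773.296581 − -4735.194338·55.900) / -11682.597656 = 1.035239

x=-47.801 y=1.035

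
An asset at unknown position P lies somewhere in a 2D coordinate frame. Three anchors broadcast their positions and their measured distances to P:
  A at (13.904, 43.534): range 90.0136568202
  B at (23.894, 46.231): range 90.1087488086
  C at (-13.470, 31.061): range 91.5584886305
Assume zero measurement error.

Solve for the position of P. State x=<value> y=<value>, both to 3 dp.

eq1: (x − 13.904)² + (y − 43.534)² = 90.0136568202²
eq2: (x − 23.894)² + (y − 46.231)² = 90.1087488086²
eq3: (x + 13.470)² + (y − 31.061)² = 91.5584886305²
eq1−eq2, eq1−eq3 (x²,y² cancel):
  19.980·x + 5.394·y = 602.570027
  -54.748·x − 24.946·y = -1222.802177
det = 19.980·-24.946 − 5.394·-54.748 = -203.110368
x = (602.570027·-24.946 − 5.394·-1222.802177) / -203.110368 = 41.533660
y = (19.980·-1222.802177 − 602.570027·-54.748) / -203.110368 = -42.134316

x=41.534 y=-42.134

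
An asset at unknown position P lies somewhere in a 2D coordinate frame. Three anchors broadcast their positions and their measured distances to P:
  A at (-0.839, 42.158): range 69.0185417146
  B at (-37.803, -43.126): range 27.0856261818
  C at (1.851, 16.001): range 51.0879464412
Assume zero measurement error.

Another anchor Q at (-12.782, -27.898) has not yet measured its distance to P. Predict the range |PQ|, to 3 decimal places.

27.812

eq1: (x + 0.839)² + (y − 42.158)² = 69.0185417146²
eq2: (x + 37.803)² + (y + 43.126)² = 27.0856261818²
eq3: (x − 1.851)² + (y − 16.001)² = 51.0879464412²
eq2−eq3, eq2−eq1 (x²,y² cancel):
  79.308·x + 118.254·y = -4905.807609
  73.928·x + 170.568·y = -5540.845755
det = 79.308·170.568 − 118.254·73.928 = 4785.125232
x = (-4905.807609·170.568 − 118.254·-5540.845755) / 4785.125232 = -37.939784
y = (79.308·-5540.845755 − -4905.807609·73.928) / 4785.125232 = -16.040719
|P − Q| = √((-37.939784 − -12.782)² + (-16.040719 − -27.898)²) = 27.812034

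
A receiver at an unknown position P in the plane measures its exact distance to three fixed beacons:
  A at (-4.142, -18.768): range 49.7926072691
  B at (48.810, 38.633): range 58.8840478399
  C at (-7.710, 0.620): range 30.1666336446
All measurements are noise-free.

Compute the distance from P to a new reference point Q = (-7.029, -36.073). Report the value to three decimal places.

eq1: (x + 4.142)² + (y + 18.768)² = 49.7926072691²
eq2: (x − 48.810)² + (y − 38.633)² = 58.8840478399²
eq3: (x + 7.710)² + (y − 0.620)² = 30.1666336446²
eq3−eq1, eq3−eq2 (x²,y² cancel):
  7.136·x − 38.776·y = -1259.712465
  113.040·x + 76.026·y = 1257.790984
det = 7.136·76.026 − -38.776·113.040 = 4925.760576
x = (-1259.712465·76.026 − -38.776·1257.790984) / 4925.760576 = -9.541429
y = (7.136·1257.790984 − -1259.712465·113.040) / 4925.760576 = 30.730989
|P − Q| = √((-9.541429 − -7.029)² + (30.730989 − -36.073)²) = 66.851217

66.851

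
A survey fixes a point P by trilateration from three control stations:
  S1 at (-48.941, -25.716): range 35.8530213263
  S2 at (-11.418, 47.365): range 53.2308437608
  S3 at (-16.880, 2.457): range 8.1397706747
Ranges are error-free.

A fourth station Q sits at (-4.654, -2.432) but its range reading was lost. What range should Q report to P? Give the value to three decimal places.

15.115

eq1: (x + 48.941)² + (y + 25.716)² = 35.8530213263²
eq2: (x + 11.418)² + (y − 47.365)² = 53.2308437608²
eq3: (x + 16.880)² + (y − 2.457)² = 8.1397706747²
eq1−eq3, eq1−eq2 (x²,y² cancel):
  64.122·x + 56.346·y = -1546.379616
  75.046·x + 146.162·y = -2230.803777
det = 64.122·146.162 − 56.346·75.046 = 5143.657848
x = (-1546.379616·146.162 − 56.346·-2230.803777) / 5143.657848 = -19.504615
y = (64.122·-2230.803777 − -1546.379616·75.046) / 5143.657848 = -5.248015
|P − Q| = √((-19.504615 − -4.654)² + (-5.248015 − -2.432)²) = 15.115248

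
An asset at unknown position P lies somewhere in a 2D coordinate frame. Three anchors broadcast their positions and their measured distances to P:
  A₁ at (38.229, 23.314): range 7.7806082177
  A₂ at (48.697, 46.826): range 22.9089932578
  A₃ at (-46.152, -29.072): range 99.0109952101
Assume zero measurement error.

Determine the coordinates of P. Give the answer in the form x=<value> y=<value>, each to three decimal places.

x=33.617 y=29.580

eq1: (x − 38.229)² + (y − 23.314)² = 7.7806082177²
eq2: (x − 48.697)² + (y − 46.826)² = 22.9089932578²
eq3: (x + 46.152)² + (y + 29.072)² = 99.0109952101²
eq1−eq2, eq1−eq3 (x²,y² cancel):
  20.936·x + 47.024·y = 2094.788940
  -168.762·x − 104.772·y = -8772.450057
det = 20.936·-104.772 − 47.024·-168.762 = 5742.357696
x = (2094.788940·-104.772 − 47.024·-8772.450057) / 5742.357696 = 33.616935
y = (20.936·-8772.450057 − 2094.788940·-168.762) / 5742.357696 = 29.580316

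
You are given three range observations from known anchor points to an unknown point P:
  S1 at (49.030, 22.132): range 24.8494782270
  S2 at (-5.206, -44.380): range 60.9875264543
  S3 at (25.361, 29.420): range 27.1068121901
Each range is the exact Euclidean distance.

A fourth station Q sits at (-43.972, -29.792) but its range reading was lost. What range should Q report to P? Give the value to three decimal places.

83.587

eq1: (x − 49.030)² + (y − 22.132)² = 24.8494782270²
eq2: (x + 5.206)² + (y + 44.380)² = 60.9875264543²
eq3: (x − 25.361)² + (y − 29.420)² = 27.1068121901²
eq1−eq2, eq1−eq3 (x²,y² cancel):
  -108.472·x − 133.024·y = -3999.061303
  -47.338·x + 14.576·y = -1502.332302
det = -108.472·14.576 − -133.024·-47.338 = -7878.177984
x = (-3999.061303·14.576 − -133.024·-1502.332302) / -7878.177984 = 32.766024
y = (-108.472·-1502.332302 − -3999.061303·-47.338) / -7878.177984 = 3.344247
|P − Q| = √((32.766024 − -43.972)² + (3.344247 − -29.792)²) = 83.586693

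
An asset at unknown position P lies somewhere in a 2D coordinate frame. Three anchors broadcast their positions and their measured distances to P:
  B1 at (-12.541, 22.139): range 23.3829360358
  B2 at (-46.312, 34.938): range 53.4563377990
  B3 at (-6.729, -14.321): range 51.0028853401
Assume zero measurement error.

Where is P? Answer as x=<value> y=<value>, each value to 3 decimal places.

eq1: (x + 12.541)² + (y − 22.139)² = 23.3829360358²
eq2: (x + 46.312)² + (y − 34.938)² = 53.4563377990²
eq3: (x + 6.729)² + (y + 14.321)² = 51.0028853401²
eq1−eq3, eq1−eq2 (x²,y² cancel):
  11.624·x − 72.920·y = -2451.574135
  -67.542·x + 25.598·y = 407.234833
det = 11.624·25.598 − -72.920·-67.542 = -4627.611488
x = (-2451.574135·25.598 − -72.920·407.234833) / -4627.611488 = 7.144038
y = (11.624·407.234833 − -2451.574135·-67.542) / -4627.611488 = 34.758865

x=7.144 y=34.759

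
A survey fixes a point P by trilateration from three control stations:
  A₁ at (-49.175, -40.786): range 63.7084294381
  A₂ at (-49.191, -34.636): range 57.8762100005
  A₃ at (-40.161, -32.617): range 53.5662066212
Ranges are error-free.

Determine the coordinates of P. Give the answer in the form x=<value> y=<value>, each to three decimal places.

x=-30.068 y=19.990

eq1: (x + 49.175)² + (y + 40.786)² = 63.7084294381²
eq2: (x + 49.191)² + (y + 34.636)² = 57.8762100005²
eq3: (x + 40.161)² + (y + 32.617)² = 53.5662066212²
eq1−eq3, eq1−eq2 (x²,y² cancel):
  18.028·x + 16.338·y = -215.478321
  -0.032·x + 12.300·y = 246.836853
det = 18.028·12.300 − 16.338·-0.032 = 222.267216
x = (-215.478321·12.300 − 16.338·246.836853) / 222.267216 = -30.068329
y = (18.028·246.836853 − -215.478321·-0.032) / 222.267216 = 19.989810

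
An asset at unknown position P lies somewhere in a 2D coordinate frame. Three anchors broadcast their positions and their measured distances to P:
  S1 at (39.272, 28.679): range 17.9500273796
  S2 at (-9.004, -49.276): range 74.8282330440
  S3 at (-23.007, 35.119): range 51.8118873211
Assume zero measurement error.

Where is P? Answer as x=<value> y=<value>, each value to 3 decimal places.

x=25.566 y=17.088

eq1: (x − 39.272)² + (y − 28.679)² = 17.9500273796²
eq2: (x + 9.004)² + (y + 49.276)² = 74.8282330440²
eq3: (x + 23.007)² + (y − 35.119)² = 51.8118873211²
eq1−eq3, eq1−eq2 (x²,y² cancel):
  -124.558·x + 12.880·y = -2964.377000
  -96.552·x − 155.910·y = -5132.639811
det = -124.558·-155.910 − 12.880·-96.552 = 20663.427540
x = (-2964.377000·-155.910 − 12.880·-5132.639811) / 20663.427540 = 25.566156
y = (-124.558·-5132.639811 − -2964.377000·-96.552) / 20663.427540 = 17.087912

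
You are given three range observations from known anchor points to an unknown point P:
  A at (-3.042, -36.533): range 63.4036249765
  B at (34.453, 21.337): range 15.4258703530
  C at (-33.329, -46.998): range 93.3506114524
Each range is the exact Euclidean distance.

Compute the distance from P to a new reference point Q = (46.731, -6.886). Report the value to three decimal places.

15.540

eq1: (x + 3.042)² + (y + 36.533)² = 63.4036249765²
eq2: (x − 34.453)² + (y − 21.337)² = 15.4258703530²
eq3: (x + 33.329)² + (y + 46.998)² = 93.3506114524²
eq1−eq3, eq1−eq2 (x²,y² cancel):
  -60.574·x − 20.930·y = -2718.596606
  74.990·x + 115.740·y = 4080.425109
det = -60.574·115.740 − -20.930·74.990 = -5441.294060
x = (-2718.596606·115.740 − -20.930·4080.425109) / -5441.294060 = 42.130984
y = (-60.574·4080.425109 − -2718.596606·74.990) / -5441.294060 = 7.957686
|P − Q| = √((42.130984 − 46.731)² + (7.957686 − -6.886)²) = 15.540115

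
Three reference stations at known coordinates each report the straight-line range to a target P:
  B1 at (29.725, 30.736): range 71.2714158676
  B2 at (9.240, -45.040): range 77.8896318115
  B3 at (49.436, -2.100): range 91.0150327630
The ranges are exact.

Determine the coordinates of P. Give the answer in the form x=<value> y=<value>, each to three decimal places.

eq1: (x − 29.725)² + (y − 30.736)² = 71.2714158676²
eq2: (x − 9.240)² + (y + 45.040)² = 77.8896318115²
eq3: (x − 49.436)² + (y + 2.100)² = 91.0150327630²
eq3−eq1, eq3−eq2 (x²,y² cancel):
  -39.422·x + 65.672·y = 2584.070694
  -80.392·x − 85.880·y = 1882.592549
det = -39.422·-85.880 − 65.672·-80.392 = 8665.064784
x = (2584.070694·-85.880 − 65.672·1882.592549) / 8665.064784 = -39.878941
y = (-39.422·1882.592549 − 2584.070694·-80.392) / 8665.064784 = 15.409354

x=-39.879 y=15.409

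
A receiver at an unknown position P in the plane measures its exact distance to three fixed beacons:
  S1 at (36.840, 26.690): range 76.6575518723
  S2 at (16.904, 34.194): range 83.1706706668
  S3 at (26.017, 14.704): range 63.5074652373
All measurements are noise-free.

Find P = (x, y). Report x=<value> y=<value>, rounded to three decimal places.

x=23.176 y=-48.740

eq1: (x − 36.840)² + (y − 26.690)² = 76.6575518723²
eq2: (x − 16.904)² + (y − 34.194)² = 83.1706706668²
eq3: (x − 26.017)² + (y − 14.704)² = 63.5074652373²
eq1−eq2, eq1−eq3 (x²,y² cancel):
  -39.872·x + 15.008·y = -1655.547048
  -21.646·x − 23.972·y = 666.732323
det = -39.872·-23.972 − 15.008·-21.646 = 1280.674752
x = (-1655.547048·-23.972 − 15.008·666.732323) / 1280.674752 = 23.175639
y = (-39.872·666.732323 − -1655.547048·-21.646) / 1280.674752 = -48.739871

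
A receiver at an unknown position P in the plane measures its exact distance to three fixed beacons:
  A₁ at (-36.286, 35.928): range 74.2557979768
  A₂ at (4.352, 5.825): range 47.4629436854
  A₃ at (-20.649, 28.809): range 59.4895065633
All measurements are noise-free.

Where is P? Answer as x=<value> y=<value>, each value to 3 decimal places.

eq1: (x + 36.286)² + (y − 35.928)² = 74.2557979768²
eq2: (x − 4.352)² + (y − 5.825)² = 47.4629436854²
eq3: (x + 20.649)² + (y − 28.809)² = 59.4895065633²
eq3−eq2, eq3−eq1 (x²,y² cancel):
  50.002·x − 45.968·y = 82.801215
  -31.274·x + 14.238·y = -623.766844
det = 50.002·14.238 − -45.968·-31.274 = -725.674756
x = (82.801215·14.238 − -45.968·-623.766844) / -725.674756 = 37.888035
y = (50.002·-623.766844 − 82.801215·-31.274) / -725.674756 = 39.411685

x=37.888 y=39.412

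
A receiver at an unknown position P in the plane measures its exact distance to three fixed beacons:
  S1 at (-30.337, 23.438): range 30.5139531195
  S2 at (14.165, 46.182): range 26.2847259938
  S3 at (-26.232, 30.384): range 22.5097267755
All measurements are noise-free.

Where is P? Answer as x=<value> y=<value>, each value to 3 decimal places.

x=-12.065 y=47.876

eq1: (x + 30.337)² + (y − 23.438)² = 30.5139531195²
eq2: (x − 14.165)² + (y − 46.182)² = 26.2847259938²
eq3: (x + 26.232)² + (y − 30.384)² = 22.5097267755²
eq1−eq3, eq1−eq2 (x²,y² cancel):
  8.210·x + 13.892·y = 566.045402
  89.004·x + 45.488·y = 1103.965450
det = 8.210·45.488 − 13.892·89.004 = -862.987088
x = (566.045402·45.488 − 13.892·1103.965450) / -862.987088 = -12.065053
y = (8.210·1103.965450 − 566.045402·89.004) / -862.987088 = 47.876439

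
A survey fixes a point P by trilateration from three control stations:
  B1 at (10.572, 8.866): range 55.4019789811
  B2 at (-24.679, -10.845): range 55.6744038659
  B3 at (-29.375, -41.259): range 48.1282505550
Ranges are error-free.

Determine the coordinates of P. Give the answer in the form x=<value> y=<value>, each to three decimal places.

eq1: (x − 10.572)² + (y − 8.866)² = 55.4019789811²
eq2: (x + 24.679)² + (y + 10.845)² = 55.6744038659²
eq3: (x + 29.375)² + (y + 41.259)² = 48.1282505550²
eq3−eq2, eq3−eq1 (x²,y² cancel):
  9.392·x + 60.828·y = -2621.839384
  79.894·x + 100.250·y = -3127.873340
det = 9.392·100.250 − 60.828·79.894 = -3918.244232
x = (-2621.839384·100.250 − 60.828·-3127.873340) / -3918.244232 = 18.522868
y = (9.392·-3127.873340 − -2621.839384·79.894) / -3918.244232 = -45.962487

x=18.523 y=-45.962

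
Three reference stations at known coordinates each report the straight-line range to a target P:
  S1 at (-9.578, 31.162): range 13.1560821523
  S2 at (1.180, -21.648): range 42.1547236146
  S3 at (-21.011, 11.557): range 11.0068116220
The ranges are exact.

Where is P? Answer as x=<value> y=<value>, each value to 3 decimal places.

eq1: (x + 9.578)² + (y − 31.162)² = 13.1560821523²
eq2: (x − 1.180)² + (y + 21.648)² = 42.1547236146²
eq3: (x + 21.011)² + (y − 11.557)² = 11.0068116220²
eq3−eq2, eq3−eq1 (x²,y² cancel):
  44.382·x − 66.410·y = -1760.868887
  22.866·x + 39.210·y = 435.849362
det = 44.382·39.210 − -66.410·22.866 = 3258.749280
x = (-1760.868887·39.210 − -66.410·435.849362) / 3258.749280 = -12.305001
y = (44.382·435.849362 − -1760.868887·22.866) / 3258.749280 = 18.291648

x=-12.305 y=18.292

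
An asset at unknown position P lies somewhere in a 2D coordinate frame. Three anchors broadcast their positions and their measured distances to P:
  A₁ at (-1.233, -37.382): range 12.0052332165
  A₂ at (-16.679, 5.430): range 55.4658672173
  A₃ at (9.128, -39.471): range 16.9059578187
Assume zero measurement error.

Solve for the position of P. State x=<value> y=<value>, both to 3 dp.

eq1: (x + 1.233)² + (y + 37.382)² = 12.0052332165²
eq2: (x + 16.679)² + (y − 5.430)² = 55.4658672173²
eq3: (x − 9.128)² + (y + 39.471)² = 16.9059578187²
eq2−eq3, eq2−eq1 (x²,y² cancel):
  51.614·x − 89.802·y = 4124.257300
  30.892·x − 85.624·y = 4023.597074
det = 51.614·-85.624 − -89.802·30.892 = -1645.233752
x = (4124.257300·-85.624 − -89.802·4023.597074) / -1645.233752 = -4.979023
y = (51.614·4023.597074 − 4124.257300·30.892) / -1645.233752 = -48.787829

x=-4.979 y=-48.788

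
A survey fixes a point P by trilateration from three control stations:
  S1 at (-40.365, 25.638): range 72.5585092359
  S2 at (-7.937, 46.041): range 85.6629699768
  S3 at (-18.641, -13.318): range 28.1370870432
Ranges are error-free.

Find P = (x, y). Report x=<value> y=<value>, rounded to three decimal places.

eq1: (x + 40.365)² + (y − 25.638)² = 72.5585092359²
eq2: (x + 7.937)² + (y − 46.041)² = 85.6629699768²
eq3: (x + 18.641)² + (y + 13.318)² = 28.1370870432²
eq2−eq3, eq2−eq1 (x²,y² cancel):
  -21.408·x − 118.718·y = 4888.535113
  -64.856·x − 40.806·y = 2177.277782
det = -21.408·-40.806 − -118.718·-64.856 = -6825.999760
x = (4888.535113·-40.806 − -118.718·2177.277782) / -6825.999760 = -8.643496
y = (-21.408·2177.277782 − 4888.535113·-64.856) / -6825.999760 = -39.619057

x=-8.643 y=-39.619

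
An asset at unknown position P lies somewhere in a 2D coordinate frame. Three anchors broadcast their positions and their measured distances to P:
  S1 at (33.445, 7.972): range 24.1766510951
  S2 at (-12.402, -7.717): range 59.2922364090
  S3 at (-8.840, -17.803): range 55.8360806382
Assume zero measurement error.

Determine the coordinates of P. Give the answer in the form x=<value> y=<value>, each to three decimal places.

eq1: (x − 33.445)² + (y − 7.972)² = 24.1766510951²
eq2: (x + 12.402)² + (y + 7.717)² = 59.2922364090²
eq3: (x + 8.840)² + (y + 17.803)² = 55.8360806382²
eq1−eq2, eq1−eq3 (x²,y² cancel):
  -91.694·x − 31.378·y = -3899.817956
  -84.570·x − 51.550·y = -3320.185843
det = -91.694·-51.550 − -31.378·-84.570 = 2073.188240
x = (-3899.817956·-51.550 − -31.378·-3320.185843) / 2073.188240 = 46.717815
y = (-91.694·-3320.185843 − -3899.817956·-84.570) / 2073.188240 = -12.235495

x=46.718 y=-12.235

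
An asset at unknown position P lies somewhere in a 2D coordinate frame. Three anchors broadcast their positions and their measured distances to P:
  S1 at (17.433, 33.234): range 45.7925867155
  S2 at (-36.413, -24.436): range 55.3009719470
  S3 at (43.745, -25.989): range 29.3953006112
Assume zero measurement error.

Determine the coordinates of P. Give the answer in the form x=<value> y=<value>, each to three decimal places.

x=17.597 y=-12.558

eq1: (x − 17.433)² + (y − 33.234)² = 45.7925867155²
eq2: (x + 36.413)² + (y + 24.436)² = 55.3009719470²
eq3: (x − 43.745)² + (y + 25.989)² = 29.3953006112²
eq1−eq2, eq1−eq3 (x²,y² cancel):
  -107.692·x − 115.340·y = -446.620080
  52.624·x − 118.446·y = 2413.522201
det = -107.692·-118.446 − -115.340·52.624 = 18825.338792
x = (-446.620080·-118.446 − -115.340·2413.522201) / 18825.338792 = 17.597347
y = (-107.692·2413.522201 − -446.620080·52.624) / 18825.338792 = -12.558292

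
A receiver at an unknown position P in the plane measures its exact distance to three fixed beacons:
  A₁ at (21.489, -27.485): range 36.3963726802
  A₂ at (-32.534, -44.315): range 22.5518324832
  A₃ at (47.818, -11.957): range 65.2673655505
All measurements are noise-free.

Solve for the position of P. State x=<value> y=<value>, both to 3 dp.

eq1: (x − 21.489)² + (y + 27.485)² = 36.3963726802²
eq2: (x + 32.534)² + (y + 44.315)² = 22.5518324832²
eq3: (x − 47.818)² + (y + 11.957)² = 65.2673655505²
eq1−eq3, eq1−eq2 (x²,y² cancel):
  52.658·x + 31.056·y = -1722.804435
  -108.046·x − 33.660·y = 2621.188831
det = 52.658·-33.660 − 31.056·-108.046 = 1583.008296
x = (-1722.804435·-33.660 − 31.056·2621.188831) / 1583.008296 = -14.790853
y = (52.658·2621.188831 − -1722.804435·-108.046) / 1583.008296 = -30.395019

x=-14.791 y=-30.395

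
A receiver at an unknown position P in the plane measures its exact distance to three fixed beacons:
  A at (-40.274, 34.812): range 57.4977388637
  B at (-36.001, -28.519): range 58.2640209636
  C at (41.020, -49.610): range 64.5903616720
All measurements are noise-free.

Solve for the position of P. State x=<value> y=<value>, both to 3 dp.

x=10.106 y=7.102

eq1: (x + 40.274)² + (y − 34.812)² = 57.4977388637²
eq2: (x + 36.001)² + (y + 28.519)² = 58.2640209636²
eq3: (x − 41.020)² + (y + 49.610)² = 64.5903616720²
eq3−eq2, eq3−eq1 (x²,y² cancel):
  -154.042·x + 42.182·y = -1257.168456
  -162.588·x + 168.844·y = -443.997234
det = -154.042·168.844 − 42.182·-162.588 = -19150.780432
x = (-1257.168456·168.844 − 42.182·-443.997234) / -19150.780432 = 10.105941
y = (-154.042·-443.997234 − -1257.168456·-162.588) / -19150.780432 = 7.101866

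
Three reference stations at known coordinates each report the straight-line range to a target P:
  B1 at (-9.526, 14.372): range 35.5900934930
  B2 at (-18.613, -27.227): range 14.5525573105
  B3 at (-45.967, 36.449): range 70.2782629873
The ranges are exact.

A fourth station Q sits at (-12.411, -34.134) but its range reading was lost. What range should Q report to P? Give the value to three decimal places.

14.869

eq1: (x + 9.526)² + (y − 14.372)² = 35.5900934930²
eq2: (x + 18.613)² + (y + 27.227)² = 14.5525573105²
eq3: (x + 45.967)² + (y − 36.449)² = 70.2782629873²
eq3−eq1, eq3−eq2 (x²,y² cancel):
  72.882·x − 44.154·y = 528.183864
  54.708·x − 127.352·y = 2373.515932
det = 72.882·-127.352 − -44.154·54.708 = -6866.091432
x = (528.183864·-127.352 − -44.154·2373.515932) / -6866.091432 = -5.466713
y = (72.882·2373.515932 − 528.183864·54.708) / -6866.091432 = -20.985841
|P − Q| = √((-5.466713 − -12.411)² + (-20.985841 − -34.134)²) = 14.869338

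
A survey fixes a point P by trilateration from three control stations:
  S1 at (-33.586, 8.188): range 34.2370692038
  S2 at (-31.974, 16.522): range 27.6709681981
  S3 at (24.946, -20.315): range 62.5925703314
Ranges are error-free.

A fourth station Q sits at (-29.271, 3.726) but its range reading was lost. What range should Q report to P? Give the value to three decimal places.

34.841

eq1: (x + 33.586)² + (y − 8.188)² = 34.2370692038²
eq2: (x + 31.974)² + (y − 16.522)² = 27.6709681981²
eq3: (x − 24.946)² + (y + 20.315)² = 62.5925703314²
eq2−eq3, eq2−eq1 (x²,y² cancel):
  113.840·x − 73.674·y = -3412.458399
  -3.224·x − 16.668·y = -506.744847
det = 113.840·-16.668 − -73.674·-3.224 = -2135.010096
x = (-3412.458399·-16.668 − -73.674·-506.744847) / -2135.010096 = -9.154494
y = (113.840·-506.744847 − -3412.458399·-3.224) / -2135.010096 = 32.172962
|P − Q| = √((-9.154494 − -29.271)² + (32.172962 − 3.726)²) = 34.841118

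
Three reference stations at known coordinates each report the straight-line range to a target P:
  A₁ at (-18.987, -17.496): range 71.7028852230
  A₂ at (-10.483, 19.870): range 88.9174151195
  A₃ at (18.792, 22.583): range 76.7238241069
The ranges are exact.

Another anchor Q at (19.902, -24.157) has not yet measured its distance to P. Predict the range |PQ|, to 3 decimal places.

eq1: (x + 18.987)² + (y + 17.496)² = 71.7028852230²
eq2: (x + 10.483)² + (y − 19.870)² = 88.9174151195²
eq3: (x − 18.792)² + (y − 22.583)² = 76.7238241069²
eq3−eq1, eq3−eq2 (x²,y² cancel):
  -75.558·x − 80.158·y = 548.726468
  -58.550·x − 5.426·y = -2378.182490
det = -75.558·-5.426 − -80.158·-58.550 = -4283.273192
x = (548.726468·-5.426 − -80.158·-2378.182490) / -4283.273192 = 45.200886
y = (-75.558·-2378.182490 − 548.726468·-58.550) / -4283.273192 = -49.452519
|P − Q| = √((45.200886 − 19.902)² + (-49.452519 − -24.157)²) = 35.775646

35.776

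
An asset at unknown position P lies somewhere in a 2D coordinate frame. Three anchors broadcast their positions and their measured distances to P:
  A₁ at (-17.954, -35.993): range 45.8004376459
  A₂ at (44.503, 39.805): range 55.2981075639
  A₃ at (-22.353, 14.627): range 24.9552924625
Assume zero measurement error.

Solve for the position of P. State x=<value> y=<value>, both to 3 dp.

x=0.959 y=5.720

eq1: (x + 17.954)² + (y + 35.993)² = 45.8004376459²
eq2: (x − 44.503)² + (y − 39.805)² = 55.2981075639²
eq3: (x + 22.353)² + (y − 14.627)² = 24.9552924625²
eq1−eq2, eq1−eq3 (x²,y² cancel):
  124.914·x + 151.596·y = 986.912257
  -8.798·x + 101.240·y = 570.677040
det = 124.914·101.240 − 151.596·-8.798 = 13980.034968
x = (986.912257·101.240 − 151.596·570.677040) / 13980.034968 = 0.958699
y = (124.914·570.677040 − 986.912257·-8.798) / 13980.034968 = 5.720186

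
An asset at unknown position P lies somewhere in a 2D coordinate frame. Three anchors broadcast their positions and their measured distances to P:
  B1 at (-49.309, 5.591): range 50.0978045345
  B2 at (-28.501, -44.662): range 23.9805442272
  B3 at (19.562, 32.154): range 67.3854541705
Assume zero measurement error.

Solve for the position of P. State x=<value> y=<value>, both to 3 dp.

x=-11.722 y=-27.530

eq1: (x + 49.309)² + (y − 5.591)² = 50.0978045345²
eq2: (x + 28.501)² + (y + 44.662)² = 23.9805442272²
eq3: (x − 19.562)² + (y − 32.154)² = 67.3854541705²
eq1−eq3, eq1−eq2 (x²,y² cancel):
  137.742·x + 53.126·y = -3077.094617
  41.616·x − 100.506·y = 2279.088001
det = 137.742·-100.506 − 53.126·41.616 = -16054.789068
x = (-3077.094617·-100.506 − 53.126·2279.088001) / -16054.789068 = -11.721589
y = (137.742·2279.088001 − -3077.094617·41.616) / -16054.789068 = -27.529637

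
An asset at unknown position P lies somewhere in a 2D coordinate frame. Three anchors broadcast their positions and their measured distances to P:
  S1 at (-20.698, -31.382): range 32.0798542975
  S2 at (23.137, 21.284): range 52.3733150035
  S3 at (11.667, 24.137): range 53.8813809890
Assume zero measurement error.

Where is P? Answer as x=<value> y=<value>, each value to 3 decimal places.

eq1: (x + 20.698)² + (y + 31.382)² = 32.0798542975²
eq2: (x − 23.137)² + (y − 21.284)² = 52.3733150035²
eq3: (x − 11.667)² + (y − 24.137)² = 53.8813809890²
eq3−eq1, eq3−eq2 (x²,y² cancel):
  -64.730·x − 111.038·y = 2568.609636
  22.940·x − 5.706·y = 429.854860
det = -64.730·-5.706 − -111.038·22.940 = 2916.561100
x = (2568.609636·-5.706 − -111.038·429.854860) / 2916.561100 = 11.339978
y = (-64.730·429.854860 − 2568.609636·22.940) / 2916.561100 = -29.743389

x=11.340 y=-29.743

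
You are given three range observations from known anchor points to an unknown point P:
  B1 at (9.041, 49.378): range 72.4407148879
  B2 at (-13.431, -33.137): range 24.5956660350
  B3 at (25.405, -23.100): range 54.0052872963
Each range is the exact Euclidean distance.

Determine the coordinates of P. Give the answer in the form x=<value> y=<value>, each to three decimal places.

eq1: (x − 9.041)² + (y − 49.378)² = 72.4407148879²
eq2: (x + 13.431)² + (y + 33.137)² = 24.5956660350²
eq3: (x − 25.405)² + (y + 23.100)² = 54.0052872963²
eq2−eq3, eq2−eq1 (x²,y² cancel):
  77.672·x + 20.074·y = -2411.052773
  44.944·x + 165.030·y = -3401.236351
det = 77.672·165.030 − 20.074·44.944 = 11916.004304
x = (-2411.052773·165.030 − 20.074·-3401.236351) / 11916.004304 = -27.661925
y = (77.672·-3401.236351 − -2411.052773·44.944) / 11916.004304 = -13.076403

x=-27.662 y=-13.076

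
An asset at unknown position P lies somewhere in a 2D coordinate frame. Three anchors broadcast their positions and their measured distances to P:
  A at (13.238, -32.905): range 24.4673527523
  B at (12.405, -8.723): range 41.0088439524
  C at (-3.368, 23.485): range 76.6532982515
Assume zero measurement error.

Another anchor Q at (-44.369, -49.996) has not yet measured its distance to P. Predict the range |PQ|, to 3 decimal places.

eq1: (x − 13.238)² + (y + 32.905)² = 24.4673527523²
eq2: (x − 12.405)² + (y + 8.723)² = 41.0088439524²
eq3: (x + 3.368)² + (y − 23.485)² = 76.6532982515²
eq2−eq3, eq2−eq1 (x²,y² cancel):
  -31.546·x + 64.416·y = -3861.088956
  1.666·x − 48.364·y = 2111.082847
det = -31.546·-48.364 − 64.416·1.666 = 1418.373688
x = (-3861.088956·-48.364 − 64.416·2111.082847) / 1418.373688 = 35.780552
y = (-31.546·2111.082847 − -3861.088956·1.666) / 1418.373688 = -42.417344
|P − Q| = √((35.780552 − -44.369)² + (-42.417344 − -49.996)²) = 80.507060

80.507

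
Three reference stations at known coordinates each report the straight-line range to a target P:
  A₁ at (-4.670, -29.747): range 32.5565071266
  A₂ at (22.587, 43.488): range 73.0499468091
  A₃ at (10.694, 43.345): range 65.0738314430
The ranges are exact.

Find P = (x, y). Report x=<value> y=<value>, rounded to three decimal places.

eq1: (x + 4.670)² + (y + 29.747)² = 32.5565071266²
eq2: (x − 22.587)² + (y − 43.488)² = 73.0499468091²
eq3: (x − 10.694)² + (y − 43.345)² = 65.0738314430²
eq3−eq1, eq3−eq2 (x²,y² cancel):
  -30.728·x − 146.184·y = 2088.219630
  23.786·x + 0.286·y = -693.463138
det = -30.728·0.286 − -146.184·23.786 = 3468.344416
x = (2088.219630·0.286 − -146.184·-693.463138) / 3468.344416 = -29.055933
y = (-30.728·-693.463138 − 2088.219630·23.786) / 3468.344416 = -8.177290

x=-29.056 y=-8.177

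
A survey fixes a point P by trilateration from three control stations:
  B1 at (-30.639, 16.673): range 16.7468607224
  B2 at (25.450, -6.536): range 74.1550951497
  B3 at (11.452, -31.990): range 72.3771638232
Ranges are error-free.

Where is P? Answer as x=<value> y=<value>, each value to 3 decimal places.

x=-46.516 y=11.347

eq1: (x + 30.639)² + (y − 16.673)² = 16.7468607224²
eq2: (x − 25.450)² + (y + 6.536)² = 74.1550951497²
eq3: (x − 11.452)² + (y + 31.990)² = 72.3771638232²
eq3−eq2, eq3−eq1 (x²,y² cancel):
  27.996·x + 50.908·y = -724.610902
  -84.182·x + 97.326·y = 5020.225345
det = 27.996·97.326 − 50.908·-84.182 = 7010.275952
x = (-724.610902·97.326 − 50.908·5020.225345) / 7010.275952 = -46.516445
y = (27.996·5020.225345 − -724.610902·-84.182) / 7010.275952 = 11.347204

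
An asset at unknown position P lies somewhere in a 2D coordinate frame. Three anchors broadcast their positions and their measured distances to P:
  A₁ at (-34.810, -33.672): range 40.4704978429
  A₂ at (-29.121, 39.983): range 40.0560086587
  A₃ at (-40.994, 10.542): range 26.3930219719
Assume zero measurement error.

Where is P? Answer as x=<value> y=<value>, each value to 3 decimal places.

eq1: (x + 34.810)² + (y + 33.672)² = 40.4704978429²
eq2: (x + 29.121)² + (y − 39.983)² = 40.0560086587²
eq3: (x + 40.994)² + (y − 10.542)² = 26.3930219719²
eq2−eq3, eq2−eq1 (x²,y² cancel):
  -23.746·x − 58.882·y = 252.861091
  -11.378·x − 147.310·y = -134.510612
det = -23.746·-147.310 − -58.882·-11.378 = 2828.063864
x = (252.861091·-147.310 − -58.882·-134.510612) / 2828.063864 = -15.971783
y = (-23.746·-134.510612 − 252.861091·-11.378) / 2828.063864 = 2.146749

x=-15.972 y=2.147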